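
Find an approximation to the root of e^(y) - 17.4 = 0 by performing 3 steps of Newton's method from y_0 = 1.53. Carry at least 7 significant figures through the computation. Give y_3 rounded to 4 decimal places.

3.0420

Newton update: y ← y − f(y)/f'(y).
f'(y) = e^(y)
y_0 = 1.530000: f = -12.781823, f' = 4.618177 → y_1 = 1.530000 - (-12.781823)/(4.618177) = 4.297721
y_1 = 4.297721: f = 56.131995, f' = 73.531995 → y_2 = 4.297721 - (56.131995)/(73.531995) = 3.534352
y_2 = 3.534352: f = 16.872809, f' = 34.272809 → y_3 = 3.534352 - (16.872809)/(34.272809) = 3.042043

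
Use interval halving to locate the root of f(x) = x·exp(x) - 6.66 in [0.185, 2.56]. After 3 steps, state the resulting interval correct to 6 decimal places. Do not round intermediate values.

f(0.185000) = -6.437405, f(2.560000) = 26.455692 (opposite signs)
step 1: m = 1.372500, f(m) = -1.245211 < 0 → root in [1.372500, 2.560000]
step 2: m = 1.966250, f(m) = 7.386569 > 0 → root in [1.372500, 1.966250]
step 3: m = 1.669375, f(m) = 2.202459 > 0 → root in [1.372500, 1.669375]

[1.372500, 1.669375]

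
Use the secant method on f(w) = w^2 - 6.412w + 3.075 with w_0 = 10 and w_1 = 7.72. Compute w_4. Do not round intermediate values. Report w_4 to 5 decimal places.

f(w_0) = 38.955000, f(w_1) = 13.172760
w_2 = 7.720000 - (13.172760)·(7.720000 - 10.000000)/(13.172760 - (38.955000)) = 6.555094; f(w_2) = 4.012993
w_3 = 6.555094 - (4.012993)·(6.555094 - 7.720000)/(4.012993 - (13.172760)) = 6.044736; f(w_3) = 0.854985
w_4 = 6.044736 - (0.854985)·(6.044736 - 6.555094)/(0.854985 - (4.012993)) = 5.906564; f(w_4) = 0.089609

5.90656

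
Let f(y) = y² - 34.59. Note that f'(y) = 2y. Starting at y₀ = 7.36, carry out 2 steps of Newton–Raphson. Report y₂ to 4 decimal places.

5.8832

y_0 = 7.360000: f = 19.579600, f' = 14.720000 → y_1 = 7.360000 - (19.579600)/(14.720000) = 6.029864
y_1 = 6.029864: f = 1.769261, f' = 12.059728 → y_2 = 6.029864 - (1.769261)/(12.059728) = 5.883156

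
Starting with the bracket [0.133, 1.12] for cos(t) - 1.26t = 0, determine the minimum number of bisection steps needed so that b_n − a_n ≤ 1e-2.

Initial width b − a = 1.12 − 0.133 = 0.987000.
After n steps the width is (b−a)/2^n; need (b−a)/2^n ≤ 1e-2.
So n ≥ log₂(0.987000/1e-2) = log₂(98.7000) ≈ 6.6250.
Hence n = 7.

7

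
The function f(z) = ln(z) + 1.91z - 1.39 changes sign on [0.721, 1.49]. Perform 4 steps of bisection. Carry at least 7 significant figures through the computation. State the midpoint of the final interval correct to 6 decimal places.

f(0.721000) = -0.340006, f(1.490000) = 1.854676 (opposite signs)
step 1: m = 1.105500, f(m) = 0.821803 > 0 → root in [0.721000, 1.105500]
step 2: m = 0.913250, f(m) = 0.263562 > 0 → root in [0.721000, 0.913250]
step 3: m = 0.817125, f(m) = -0.031254 < 0 → root in [0.817125, 0.913250]
step 4: m = 0.865187, f(m) = 0.117699 > 0 → root in [0.817125, 0.865187]
Midpoint of [0.817125, 0.865187] = 0.841156

0.841156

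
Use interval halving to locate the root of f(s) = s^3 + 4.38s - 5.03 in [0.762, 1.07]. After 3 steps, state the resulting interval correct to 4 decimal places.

[0.9160, 0.9545]

f(0.762000) = -1.249989, f(1.070000) = 0.881643 (opposite signs)
step 1: m = 0.916000, f(m) = -0.249345 < 0 → root in [0.916000, 1.070000]
step 2: m = 0.993000, f(m) = 0.298487 > 0 → root in [0.916000, 0.993000]
step 3: m = 0.954500, f(m) = 0.020327 > 0 → root in [0.916000, 0.954500]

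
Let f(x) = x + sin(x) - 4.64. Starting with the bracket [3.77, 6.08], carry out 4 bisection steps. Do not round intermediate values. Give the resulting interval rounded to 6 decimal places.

[5.358125, 5.502500]

f(3.770000) = -1.457857, f(6.080000) = 1.238210 (opposite signs)
step 1: m = 4.925000, f(m) = -0.692483 < 0 → root in [4.925000, 6.080000]
step 2: m = 5.502500, f(m) = 0.158734 > 0 → root in [4.925000, 5.502500]
step 3: m = 5.213750, f(m) = -0.303179 < 0 → root in [5.213750, 5.502500]
step 4: m = 5.358125, f(m) = -0.080532 < 0 → root in [5.358125, 5.502500]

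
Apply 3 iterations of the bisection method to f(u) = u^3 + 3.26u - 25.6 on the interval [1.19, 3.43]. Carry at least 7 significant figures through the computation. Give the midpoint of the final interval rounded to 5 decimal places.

f(1.190000) = -20.035441, f(3.430000) = 25.935407 (opposite signs)
step 1: m = 2.310000, f(m) = -5.743009 < 0 → root in [2.310000, 3.430000]
step 2: m = 2.870000, f(m) = 7.396103 > 0 → root in [2.310000, 2.870000]
step 3: m = 2.590000, f(m) = 0.217379 > 0 → root in [2.310000, 2.590000]
Midpoint of [2.310000, 2.590000] = 2.450000

2.45000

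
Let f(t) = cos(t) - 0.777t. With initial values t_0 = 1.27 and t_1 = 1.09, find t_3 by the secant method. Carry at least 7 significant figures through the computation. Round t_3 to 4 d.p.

Secant update: t_(k+1) = t_k − f(t_k)·(t_k − t_(k-1))/(f(t_k) − f(t_(k-1))).
f(t_0) = -0.690509, f(t_1) = -0.384445
t_2 = 1.090000 - (-0.384445)·(1.090000 - 1.270000)/(-0.384445 - (-0.690509)) = 0.863904; f(t_2) = -0.021779
t_3 = 0.863904 - (-0.021779)·(0.863904 - 1.090000)/(-0.021779 - (-0.384445)) = 0.850326; f(t_3) = -0.000965

0.8503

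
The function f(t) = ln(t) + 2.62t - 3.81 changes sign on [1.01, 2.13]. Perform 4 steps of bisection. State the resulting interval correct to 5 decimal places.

[1.29000, 1.36000]

f(1.010000) = -1.153850, f(2.130000) = 2.526722 (opposite signs)
step 1: m = 1.570000, f(m) = 0.754476 > 0 → root in [1.010000, 1.570000]
step 2: m = 1.290000, f(m) = -0.175558 < 0 → root in [1.290000, 1.570000]
step 3: m = 1.430000, f(m) = 0.294274 > 0 → root in [1.290000, 1.430000]
step 4: m = 1.360000, f(m) = 0.060685 > 0 → root in [1.290000, 1.360000]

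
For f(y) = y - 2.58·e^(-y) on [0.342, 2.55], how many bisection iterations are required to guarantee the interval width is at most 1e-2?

8

Initial width b − a = 2.55 − 0.342 = 2.208000.
After n steps the width is (b−a)/2^n; need (b−a)/2^n ≤ 1e-2.
So n ≥ log₂(2.208000/1e-2) = log₂(220.8000) ≈ 7.7866.
Hence n = 8.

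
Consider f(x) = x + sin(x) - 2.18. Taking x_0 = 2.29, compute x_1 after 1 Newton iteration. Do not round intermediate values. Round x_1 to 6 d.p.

f'(x) = 1 + cos(x)
x_0 = 2.290000: f = 0.862331, f' = 0.341214 → x_1 = 2.290000 - (0.862331)/(0.341214) = -0.237241

-0.237241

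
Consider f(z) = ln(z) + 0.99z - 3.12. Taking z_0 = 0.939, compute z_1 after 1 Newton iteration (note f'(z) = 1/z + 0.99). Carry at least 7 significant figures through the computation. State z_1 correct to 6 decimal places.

z_0 = 0.939000: f = -2.253330, f' = 2.054963 → z_1 = 0.939000 - (-2.253330)/(2.054963) = 2.035531

2.035531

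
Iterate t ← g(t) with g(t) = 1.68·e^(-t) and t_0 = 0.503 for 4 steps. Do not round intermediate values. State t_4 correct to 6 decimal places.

t_1 = g(0.503000) = 1.015919
t_2 = g(1.015919) = 0.608277
t_3 = g(0.608277) = 0.914404
t_4 = g(0.914404) = 0.673269

0.673269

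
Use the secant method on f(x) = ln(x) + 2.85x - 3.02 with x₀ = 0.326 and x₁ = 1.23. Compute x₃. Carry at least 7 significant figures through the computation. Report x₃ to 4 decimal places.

1.0439

f(x_0) = -3.211758, f(x_1) = 0.692514
x_2 = 1.230000 - (0.692514)·(1.230000 - 0.326000)/(0.692514 - (-3.211758)) = 1.069654; f(x_2) = 0.095851
x_3 = 1.069654 - (0.095851)·(1.069654 - 1.230000)/(0.095851 - (0.692514)) = 1.043896; f(x_3) = -0.001937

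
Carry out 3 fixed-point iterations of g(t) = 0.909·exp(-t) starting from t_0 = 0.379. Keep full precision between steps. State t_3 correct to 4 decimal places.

t_1 = g(0.379000) = 0.622252
t_2 = g(0.622252) = 0.487892
t_3 = g(0.487892) = 0.558053

0.5581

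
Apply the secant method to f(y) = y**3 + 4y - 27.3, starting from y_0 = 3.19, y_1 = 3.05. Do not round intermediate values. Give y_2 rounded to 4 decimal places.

2.6503

f(y_0) = 17.921759, f(y_1) = 13.272625
y_2 = 3.050000 - (13.272625)·(3.050000 - 3.190000)/(13.272625 - (17.921759)) = 2.650320; f(y_2) = 1.917639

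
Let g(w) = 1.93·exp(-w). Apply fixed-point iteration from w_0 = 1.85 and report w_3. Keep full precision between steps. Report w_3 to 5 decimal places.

w_1 = g(1.850000) = 0.303468
w_2 = g(0.303468) = 1.424830
w_3 = g(1.424830) = 0.464260

0.46426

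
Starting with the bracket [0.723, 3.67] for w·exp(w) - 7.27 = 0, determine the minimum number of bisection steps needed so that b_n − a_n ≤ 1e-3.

12

Initial width b − a = 3.67 − 0.723 = 2.947000.
After n steps the width is (b−a)/2^n; need (b−a)/2^n ≤ 1e-3.
So n ≥ log₂(2.947000/1e-3) = log₂(2947.0000) ≈ 11.5250.
Hence n = 12.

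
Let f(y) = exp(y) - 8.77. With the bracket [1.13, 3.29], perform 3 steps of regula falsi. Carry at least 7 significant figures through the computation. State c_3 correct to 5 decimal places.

f(1.130000) = -5.674343, f(3.290000) = 18.072864
step 1: c = 1.646127, f(c) = -3.583146 < 0 → new bracket [1.646127, 3.290000]
step 2: c = 1.918118, f(c) = -1.961866 < 0 → new bracket [1.918118, 3.290000]
step 3: c = 2.052457, f(c) = -0.982988 < 0 → new bracket [2.052457, 3.290000]

2.05246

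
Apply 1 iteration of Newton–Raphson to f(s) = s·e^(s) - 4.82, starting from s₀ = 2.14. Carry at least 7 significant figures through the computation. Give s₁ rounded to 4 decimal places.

Newton update: s ← s − f(s)/f'(s).
f'(s) = (s + 1)·e^(s)
s_0 = 2.140000: f = 13.368797, f' = 26.688234 → s_1 = 2.140000 - (13.368797)/(26.688234) = 1.639075

1.6391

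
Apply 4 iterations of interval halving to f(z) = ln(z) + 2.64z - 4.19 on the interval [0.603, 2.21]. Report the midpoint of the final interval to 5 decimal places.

f(0.603000) = -3.103918, f(2.210000) = 2.437393 (opposite signs)
step 1: m = 1.406500, f(m) = -0.135736 < 0 → root in [1.406500, 2.210000]
step 2: m = 1.808250, f(m) = 1.176140 > 0 → root in [1.406500, 1.808250]
step 3: m = 1.607375, f(m) = 0.528072 > 0 → root in [1.406500, 1.607375]
step 4: m = 1.506937, f(m) = 0.198394 > 0 → root in [1.406500, 1.506937]
Midpoint of [1.406500, 1.506937] = 1.456719

1.45672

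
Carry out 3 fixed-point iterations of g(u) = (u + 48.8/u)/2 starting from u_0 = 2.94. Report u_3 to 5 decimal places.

6.99635

u_1 = g(2.940000) = 9.769320
u_2 = g(9.769320) = 7.382275
u_3 = g(7.382275) = 6.996352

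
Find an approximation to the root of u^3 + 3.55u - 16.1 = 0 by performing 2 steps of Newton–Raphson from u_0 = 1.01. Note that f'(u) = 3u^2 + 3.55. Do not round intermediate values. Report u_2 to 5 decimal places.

2.19798

u_0 = 1.010000: f = -11.484199, f' = 6.610300 → u_1 = 1.010000 - (-11.484199)/(6.610300) = 2.747319
u_1 = 2.747319: f = 14.389088, f' = 26.193283 → u_2 = 2.747319 - (14.389088)/(26.193283) = 2.197976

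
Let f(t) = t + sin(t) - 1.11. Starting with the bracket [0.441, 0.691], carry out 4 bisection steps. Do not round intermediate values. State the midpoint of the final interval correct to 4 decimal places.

f(0.441000) = -0.242156, f(0.691000) = 0.218308 (opposite signs)
step 1: m = 0.566000, f(m) = -0.007740 < 0 → root in [0.566000, 0.691000]
step 2: m = 0.628500, f(m) = 0.106432 > 0 → root in [0.566000, 0.628500]
step 3: m = 0.597250, f(m) = 0.049621 > 0 → root in [0.566000, 0.597250]
step 4: m = 0.581625, f(m) = 0.021007 > 0 → root in [0.566000, 0.581625]
Midpoint of [0.566000, 0.581625] = 0.573812

0.5738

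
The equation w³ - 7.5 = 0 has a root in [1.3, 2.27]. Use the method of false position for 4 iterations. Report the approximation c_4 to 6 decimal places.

1.957073

f(1.300000) = -5.303000, f(2.270000) = 4.197083
step 1: c = 1.841459, f(c) = -1.255661 < 0 → new bracket [1.841459, 2.270000]
step 2: c = 1.940144, f(c) = -0.196990 < 0 → new bracket [1.940144, 2.270000]
step 3: c = 1.954932, f(c) = -0.028724 < 0 → new bracket [1.954932, 2.270000]
step 4: c = 1.957073, f(c) = -0.004143 < 0 → new bracket [1.957073, 2.270000]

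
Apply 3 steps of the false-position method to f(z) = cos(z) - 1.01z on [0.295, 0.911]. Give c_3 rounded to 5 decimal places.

False-position update: c = (a·f(b) − b·f(a))/(f(b) − f(a)); replace the endpoint whose sign matches f(c).
f(0.295000) = 0.658852, f(0.911000) = -0.307154
step 1: c = 0.715135, f(c) = 0.032719 > 0 → new bracket [0.715135, 0.911000]
step 2: c = 0.733990, f(c) = 0.001177 > 0 → new bracket [0.733990, 0.911000]
step 3: c = 0.734666, f(c) = 0.000042 > 0 → new bracket [0.734666, 0.911000]

0.73467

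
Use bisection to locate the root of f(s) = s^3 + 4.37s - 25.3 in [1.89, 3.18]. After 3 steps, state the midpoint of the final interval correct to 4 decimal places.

2.4544

f(1.890000) = -10.289431, f(3.180000) = 20.754032 (opposite signs)
step 1: m = 2.535000, f(m) = 2.068430 > 0 → root in [1.890000, 2.535000]
step 2: m = 2.212500, f(m) = -4.800842 < 0 → root in [2.212500, 2.535000]
step 3: m = 2.373750, f(m) = -1.551369 < 0 → root in [2.373750, 2.535000]
Midpoint of [2.373750, 2.535000] = 2.454375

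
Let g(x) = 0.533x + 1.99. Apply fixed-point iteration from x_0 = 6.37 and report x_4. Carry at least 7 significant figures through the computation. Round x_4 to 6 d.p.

x_1 = g(6.370000) = 5.385210
x_2 = g(5.385210) = 4.860317
x_3 = g(4.860317) = 4.580549
x_4 = g(4.580549) = 4.431433

4.431433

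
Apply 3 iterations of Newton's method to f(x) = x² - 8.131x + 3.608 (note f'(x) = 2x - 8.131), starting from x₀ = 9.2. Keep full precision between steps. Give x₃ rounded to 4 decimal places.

x_0 = 9.200000: f = 13.442800, f' = 10.269000 → x_1 = 9.200000 - (13.442800)/(10.269000) = 7.890934
x_1 = 7.890934: f = 1.713654, f' = 7.650868 → x_2 = 7.890934 - (1.713654)/(7.650868) = 7.666952
x_2 = 7.666952: f = 0.050168, f' = 7.202904 → x_3 = 7.666952 - (0.050168)/(7.202904) = 7.659987

7.6600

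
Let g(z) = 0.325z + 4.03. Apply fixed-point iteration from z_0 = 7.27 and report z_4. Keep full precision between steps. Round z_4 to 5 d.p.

5.98487

z_1 = g(7.270000) = 6.392750
z_2 = g(6.392750) = 6.107644
z_3 = g(6.107644) = 6.014984
z_4 = g(6.014984) = 5.984870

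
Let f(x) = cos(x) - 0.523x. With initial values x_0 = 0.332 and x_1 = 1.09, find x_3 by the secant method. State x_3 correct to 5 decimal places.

1.01243

f(x_0) = 0.771756, f(x_1) = -0.107585
x_2 = 1.090000 - (-0.107585)·(1.090000 - 0.332000)/(-0.107585 - (0.771756)) = 0.997261; f(x_2) = 0.021037
x_3 = 0.997261 - (0.021037)·(0.997261 - 1.090000)/(0.021037 - (-0.107585)) = 1.012429; f(x_3) = 0.000301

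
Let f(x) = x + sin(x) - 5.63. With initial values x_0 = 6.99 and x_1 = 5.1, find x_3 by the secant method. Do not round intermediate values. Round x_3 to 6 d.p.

5.962376

f(x_0) = 2.009415, f(x_1) = -1.455815
x_2 = 5.100000 - (-1.455815)·(5.100000 - 6.990000)/(-1.455815 - (2.009415)) = 5.894028; f(x_2) = -0.115381
x_3 = 5.894028 - (-0.115381)·(5.894028 - 5.100000)/(-0.115381 - (-1.455815)) = 5.962376; f(x_3) = 0.017041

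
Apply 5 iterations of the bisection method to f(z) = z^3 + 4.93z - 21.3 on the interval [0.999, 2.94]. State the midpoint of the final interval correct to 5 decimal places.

2.18180

f(0.999000) = -15.377927, f(2.940000) = 18.606384 (opposite signs)
step 1: m = 1.969500, f(m) = -3.950812 < 0 → root in [1.969500, 2.940000]
step 2: m = 2.454750, f(m) = 5.593744 > 0 → root in [1.969500, 2.454750]
step 3: m = 2.212125, f(m) = 0.430803 > 0 → root in [1.969500, 2.212125]
step 4: m = 2.090813, f(m) = -1.852314 < 0 → root in [2.090813, 2.212125]
step 5: m = 2.151469, f(m) = -0.734502 < 0 → root in [2.151469, 2.212125]
Midpoint of [2.151469, 2.212125] = 2.181797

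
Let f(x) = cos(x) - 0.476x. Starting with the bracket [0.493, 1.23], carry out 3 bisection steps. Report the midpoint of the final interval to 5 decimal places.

1.09181

f(0.493000) = 0.646249, f(1.230000) = -0.251242 (opposite signs)
step 1: m = 0.861500, f(m) = 0.241226 > 0 → root in [0.861500, 1.230000]
step 2: m = 1.045750, f(m) = 0.003476 > 0 → root in [1.045750, 1.230000]
step 3: m = 1.137875, f(m) = -0.122104 < 0 → root in [1.045750, 1.137875]
Midpoint of [1.045750, 1.137875] = 1.091813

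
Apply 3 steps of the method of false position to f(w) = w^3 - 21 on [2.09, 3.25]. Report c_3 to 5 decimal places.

f(2.090000) = -11.870671, f(3.250000) = 13.328125
step 1: c = 2.636454, f(c) = -2.674303 < 0 → new bracket [2.636454, 3.250000]
step 2: c = 2.738989, f(c) = -0.451943 < 0 → new bracket [2.738989, 3.250000]
step 3: c = 2.755748, f(c) = -0.072437 < 0 → new bracket [2.755748, 3.250000]

2.75575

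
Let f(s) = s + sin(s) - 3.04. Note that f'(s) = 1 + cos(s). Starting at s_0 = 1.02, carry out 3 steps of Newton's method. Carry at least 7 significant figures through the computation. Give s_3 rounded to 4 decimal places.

2.2648

Newton update: s ← s − f(s)/f'(s).
s_0 = 1.020000: f = -1.167892, f' = 1.523366 → s_1 = 1.020000 - (-1.167892)/(1.523366) = 1.786652
s_1 = 1.786652: f = -0.276554, f' = 0.785816 → s_2 = 1.786652 - (-0.276554)/(0.785816) = 2.138585
s_2 = 2.138585: f = -0.058323, f' = 0.462231 → s_3 = 2.138585 - (-0.058323)/(0.462231) = 2.264762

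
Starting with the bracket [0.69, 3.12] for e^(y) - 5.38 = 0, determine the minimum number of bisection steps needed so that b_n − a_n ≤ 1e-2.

8

Initial width b − a = 3.12 − 0.69 = 2.430000.
After n steps the width is (b−a)/2^n; need (b−a)/2^n ≤ 1e-2.
So n ≥ log₂(2.430000/1e-2) = log₂(243.0000) ≈ 7.9248.
Hence n = 8.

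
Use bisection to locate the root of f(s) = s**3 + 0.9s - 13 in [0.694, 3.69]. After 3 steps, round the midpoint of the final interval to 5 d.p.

2.37925

f(0.694000) = -12.041145, f(3.690000) = 40.564409 (opposite signs)
step 1: m = 2.192000, f(m) = -0.494938 < 0 → root in [2.192000, 3.690000]
step 2: m = 2.941000, f(m) = 15.085024 > 0 → root in [2.192000, 2.941000]
step 3: m = 2.566500, f(m) = 6.215186 > 0 → root in [2.192000, 2.566500]
Midpoint of [2.192000, 2.566500] = 2.379250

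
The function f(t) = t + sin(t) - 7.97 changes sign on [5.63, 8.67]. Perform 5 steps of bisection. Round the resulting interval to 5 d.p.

[7.15000, 7.24500]

f(5.630000) = -2.947719, f(8.670000) = 1.385127 (opposite signs)
step 1: m = 7.150000, f(m) = -0.057729 < 0 → root in [7.150000, 8.670000]
step 2: m = 7.910000, f(m) = 0.938431 > 0 → root in [7.150000, 7.910000]
step 3: m = 7.530000, f(m) = 0.507975 > 0 → root in [7.150000, 7.530000]
step 4: m = 7.340000, f(m) = 0.240794 > 0 → root in [7.150000, 7.340000]
step 5: m = 7.245000, f(m) = 0.095231 > 0 → root in [7.150000, 7.245000]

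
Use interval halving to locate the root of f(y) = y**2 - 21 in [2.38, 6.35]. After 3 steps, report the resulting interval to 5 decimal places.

f(2.380000) = -15.335600, f(6.350000) = 19.322500 (opposite signs)
step 1: m = 4.365000, f(m) = -1.946775 < 0 → root in [4.365000, 6.350000]
step 2: m = 5.357500, f(m) = 7.702806 > 0 → root in [4.365000, 5.357500]
step 3: m = 4.861250, f(m) = 2.631752 > 0 → root in [4.365000, 4.861250]

[4.36500, 4.86125]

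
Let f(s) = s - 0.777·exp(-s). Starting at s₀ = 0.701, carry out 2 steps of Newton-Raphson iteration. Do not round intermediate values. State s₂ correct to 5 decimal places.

0.48053

f'(s) = 1 + 0.777·exp(-s)
s_0 = 0.701000: f = 0.315539, f' = 1.385461 → s_1 = 0.701000 - (0.315539)/(1.385461) = 0.473250
s_1 = 0.473250: f = -0.010801, f' = 1.484051 → s_2 = 0.473250 - (-0.010801)/(1.484051) = 0.480528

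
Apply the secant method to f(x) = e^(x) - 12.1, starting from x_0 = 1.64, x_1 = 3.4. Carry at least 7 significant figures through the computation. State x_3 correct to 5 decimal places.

2.34830

f(x_0) = -6.944830, f(x_1) = 17.864100
x_2 = 3.400000 - (17.864100)·(3.400000 - 1.640000)/(17.864100 - (-6.944830)) = 2.132682; f(x_2) = -3.662538
x_3 = 2.132682 - (-3.662538)·(2.132682 - 3.400000)/(-3.662538 - (17.864100)) = 2.348303; f(x_3) = -1.632211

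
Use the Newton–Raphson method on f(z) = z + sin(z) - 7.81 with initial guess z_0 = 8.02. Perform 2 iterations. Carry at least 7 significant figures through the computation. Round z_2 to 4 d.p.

7.0597

f'(z) = 1 + cos(z)
z_0 = 8.020000: f = 1.196251, f' = 0.834743 → z_1 = 8.020000 - (1.196251)/(0.834743) = 6.586924
z_1 = 6.586924: f = -0.923986, f' = 1.954225 → z_2 = 6.586924 - (-0.923986)/(1.954225) = 7.059739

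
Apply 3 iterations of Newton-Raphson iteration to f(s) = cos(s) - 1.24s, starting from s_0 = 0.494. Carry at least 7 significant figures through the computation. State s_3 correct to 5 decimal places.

f'(s) = -sin(s) - 1.24
s_0 = 0.494000: f = 0.267883, f' = -1.714151 → s_1 = 0.494000 - (0.267883)/(-1.714151) = 0.650277
s_1 = 0.650277: f = -0.010428, f' = -1.845407 → s_2 = 0.650277 - (-0.010428)/(-1.845407) = 0.644627
s_2 = 0.644627: f = -0.000013, f' = -1.840900 → s_3 = 0.644627 - (-0.000013)/(-1.840900) = 0.644620

0.64462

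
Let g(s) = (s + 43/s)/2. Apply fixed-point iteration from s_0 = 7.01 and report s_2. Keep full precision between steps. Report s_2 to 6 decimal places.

6.557455

s_1 = g(7.010000) = 6.572047
s_2 = g(6.572047) = 6.557455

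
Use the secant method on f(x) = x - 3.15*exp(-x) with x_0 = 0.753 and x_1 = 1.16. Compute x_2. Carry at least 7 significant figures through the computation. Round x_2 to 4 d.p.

f(x_0) = -0.730497, f(x_1) = 0.172519
x_2 = 1.160000 - (0.172519)·(1.160000 - 0.753000)/(0.172519 - (-0.730497)) = 1.082244; f(x_2) = 0.014916

1.0822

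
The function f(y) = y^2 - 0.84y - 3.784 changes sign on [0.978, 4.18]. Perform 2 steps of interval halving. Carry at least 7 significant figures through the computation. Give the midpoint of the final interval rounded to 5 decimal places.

2.17875

f(0.978000) = -3.649036, f(4.180000) = 10.177200 (opposite signs)
step 1: m = 2.579000, f(m) = 0.700881 > 0 → root in [0.978000, 2.579000]
step 2: m = 1.778500, f(m) = -2.114878 < 0 → root in [1.778500, 2.579000]
Midpoint of [1.778500, 2.579000] = 2.178750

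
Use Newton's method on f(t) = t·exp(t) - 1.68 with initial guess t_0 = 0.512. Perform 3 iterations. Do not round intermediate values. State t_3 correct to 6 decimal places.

f'(t) = (t + 1)·exp(t)
t_0 = 0.512000: f = -0.825664, f' = 2.522961 → t_1 = 0.512000 - (-0.825664)/(2.522961) = 0.839260
t_1 = 0.839260: f = 0.262596, f' = 4.257249 → t_2 = 0.839260 - (0.262596)/(4.257249) = 0.777578
t_2 = 0.777578: f = 0.012161, f' = 3.868356 → t_3 = 0.777578 - (0.012161)/(3.868356) = 0.774434

0.774434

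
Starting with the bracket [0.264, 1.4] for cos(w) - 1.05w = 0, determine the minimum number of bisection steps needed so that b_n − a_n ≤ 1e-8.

Initial width b − a = 1.4 − 0.264 = 1.136000.
After n steps the width is (b−a)/2^n; need (b−a)/2^n ≤ 1e-8.
So n ≥ log₂(1.136000/1e-8) = log₂(113600000.0000) ≈ 26.7594.
Hence n = 27.

27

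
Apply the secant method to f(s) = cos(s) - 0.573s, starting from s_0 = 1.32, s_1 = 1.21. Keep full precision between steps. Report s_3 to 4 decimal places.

0.9772

f(s_0) = -0.508185, f(s_1) = -0.340311
s_2 = 1.210000 - (-0.340311)·(1.210000 - 1.320000)/(-0.340311 - (-0.508185)) = 0.987010; f(s_2) = -0.014370
s_3 = 0.987010 - (-0.014370)·(0.987010 - 1.210000)/(-0.014370 - (-0.340311)) = 0.977179; f(s_3) = -0.000561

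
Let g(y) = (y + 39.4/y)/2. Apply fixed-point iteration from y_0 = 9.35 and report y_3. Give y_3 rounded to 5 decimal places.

6.27697

y_1 = g(9.350000) = 6.781952
y_2 = g(6.781952) = 6.295744
y_3 = g(6.295744) = 6.276970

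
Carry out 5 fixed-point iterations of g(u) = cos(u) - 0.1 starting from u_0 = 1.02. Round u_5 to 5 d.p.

u_1 = g(1.020000) = 0.423366
u_2 = g(0.423366) = 0.811711
u_3 = g(0.811711) = 0.588258
u_4 = g(0.588258) = 0.731909
u_5 = g(0.731909) = 0.643900

0.64390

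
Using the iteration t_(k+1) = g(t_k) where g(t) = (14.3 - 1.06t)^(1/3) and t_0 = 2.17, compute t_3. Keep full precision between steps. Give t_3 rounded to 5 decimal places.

t_1 = g(2.170000) = 2.289416
t_2 = g(2.289416) = 2.281337
t_3 = g(2.281337) = 2.281886

2.28189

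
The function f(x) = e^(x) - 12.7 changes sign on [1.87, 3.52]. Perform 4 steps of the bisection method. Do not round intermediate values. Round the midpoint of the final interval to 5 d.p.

f(1.870000) = -6.211704, f(3.520000) = 21.084428 (opposite signs)
step 1: m = 2.695000, f(m) = 2.105519 > 0 → root in [1.870000, 2.695000]
step 2: m = 2.282500, f(m) = -2.898847 < 0 → root in [2.282500, 2.695000]
step 3: m = 2.488750, f(m) = -0.653791 < 0 → root in [2.488750, 2.695000]
step 4: m = 2.591875, f(m) = 0.654788 > 0 → root in [2.488750, 2.591875]
Midpoint of [2.488750, 2.591875] = 2.540313

2.54031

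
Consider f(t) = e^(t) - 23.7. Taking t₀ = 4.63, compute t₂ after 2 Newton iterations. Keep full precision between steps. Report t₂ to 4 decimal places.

3.3599

Newton update: t ← t − f(t)/f'(t).
f'(t) = e^(t)
t_0 = 4.630000: f = 78.814064, f' = 102.514064 → t_1 = 4.630000 - (78.814064)/(102.514064) = 3.861188
t_1 = 3.861188: f = 23.821764, f' = 47.521764 → t_2 = 3.861188 - (23.821764)/(47.521764) = 3.359907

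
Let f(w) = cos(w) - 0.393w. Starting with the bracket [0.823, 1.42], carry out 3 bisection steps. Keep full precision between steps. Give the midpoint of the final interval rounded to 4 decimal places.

f(0.823000) = 0.356586, f(1.420000) = -0.407835 (opposite signs)
step 1: m = 1.121500, f(m) = -0.006418 < 0 → root in [0.823000, 1.121500]
step 2: m = 0.972250, f(m) = 0.181348 > 0 → root in [0.972250, 1.121500]
step 3: m = 1.046875, f(m) = 0.088857 > 0 → root in [1.046875, 1.121500]
Midpoint of [1.046875, 1.121500] = 1.084188

1.0842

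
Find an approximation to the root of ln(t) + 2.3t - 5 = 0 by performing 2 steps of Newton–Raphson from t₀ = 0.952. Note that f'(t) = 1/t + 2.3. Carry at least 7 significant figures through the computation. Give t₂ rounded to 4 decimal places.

1.8954

t_0 = 0.952000: f = -2.859590, f' = 3.350420 → t_1 = 0.952000 - (-2.859590)/(3.350420) = 1.805502
t_1 = 1.805502: f = -0.256507, f' = 2.853863 → t_2 = 1.805502 - (-0.256507)/(2.853863) = 1.895383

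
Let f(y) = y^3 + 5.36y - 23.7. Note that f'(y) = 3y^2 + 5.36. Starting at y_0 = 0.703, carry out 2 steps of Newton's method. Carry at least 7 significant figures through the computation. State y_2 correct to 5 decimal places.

y_0 = 0.703000: f = -19.584491, f' = 6.842627 → y_1 = 0.703000 - (-19.584491)/(6.842627) = 3.565130
y_1 = 3.565130: f = 40.722460, f' = 43.490465 → y_2 = 3.565130 - (40.722460)/(43.490465) = 2.628777

2.62878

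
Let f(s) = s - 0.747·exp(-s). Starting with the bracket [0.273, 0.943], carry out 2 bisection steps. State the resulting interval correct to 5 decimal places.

[0.44050, 0.60800]

f(0.273000) = -0.295536, f(0.943000) = 0.652075 (opposite signs)
step 1: m = 0.608000, f(m) = 0.201304 > 0 → root in [0.273000, 0.608000]
step 2: m = 0.440500, f(m) = -0.040355 < 0 → root in [0.440500, 0.608000]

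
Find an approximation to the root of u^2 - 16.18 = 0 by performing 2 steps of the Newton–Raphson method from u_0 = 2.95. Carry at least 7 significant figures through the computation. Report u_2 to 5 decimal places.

4.02694

f'(u) = 2u
u_0 = 2.950000: f = -7.477500, f' = 5.900000 → u_1 = 2.950000 - (-7.477500)/(5.900000) = 4.217373
u_1 = 4.217373: f = 1.606234, f' = 8.434746 → u_2 = 4.217373 - (1.606234)/(8.434746) = 4.026942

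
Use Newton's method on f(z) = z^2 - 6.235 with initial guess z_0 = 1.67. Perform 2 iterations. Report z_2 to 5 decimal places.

2.50476

Newton update: z ← z − f(z)/f'(z).
f'(z) = 2z
z_0 = 1.670000: f = -3.446100, f' = 3.340000 → z_1 = 1.670000 - (-3.446100)/(3.340000) = 2.701766
z_1 = 2.701766: f = 1.064542, f' = 5.403533 → z_2 = 2.701766 - (1.064542)/(5.403533) = 2.504758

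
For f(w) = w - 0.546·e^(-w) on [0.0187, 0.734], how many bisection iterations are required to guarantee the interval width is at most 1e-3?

Initial width b − a = 0.734 − 0.0187 = 0.715300.
After n steps the width is (b−a)/2^n; need (b−a)/2^n ≤ 1e-3.
So n ≥ log₂(0.715300/1e-3) = log₂(715.3000) ≈ 9.4824.
Hence n = 10.

10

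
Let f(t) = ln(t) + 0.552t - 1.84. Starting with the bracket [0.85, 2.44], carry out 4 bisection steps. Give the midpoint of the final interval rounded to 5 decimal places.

f(0.850000) = -1.533319, f(2.440000) = 0.398878 (opposite signs)
step 1: m = 1.645000, f(m) = -0.434220 < 0 → root in [1.645000, 2.440000]
step 2: m = 2.042500, f(m) = 0.001635 > 0 → root in [1.645000, 2.042500]
step 3: m = 1.843750, f(m) = -0.210448 < 0 → root in [1.843750, 2.042500]
step 4: m = 1.943125, f(m) = -0.103097 < 0 → root in [1.943125, 2.042500]
Midpoint of [1.943125, 2.042500] = 1.992812

1.99281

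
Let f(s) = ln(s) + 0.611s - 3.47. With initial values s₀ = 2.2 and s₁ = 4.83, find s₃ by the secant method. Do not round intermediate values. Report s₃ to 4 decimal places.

3.5844

f(s_0) = -1.337343, f(s_1) = 1.055976
s_2 = 4.830000 - (1.055976)·(4.830000 - 2.200000)/(1.055976 - (-1.337343)) = 3.669596; f(s_2) = 0.072204
s_3 = 3.669596 - (0.072204)·(3.669596 - 4.830000)/(0.072204 - (1.055976)) = 3.584427; f(s_3) = -0.003316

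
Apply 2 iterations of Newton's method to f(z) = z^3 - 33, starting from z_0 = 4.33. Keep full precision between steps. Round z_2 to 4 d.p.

3.2274

f'(z) = 3z^2
z_0 = 4.330000: f = 48.182737, f' = 56.246700 → z_1 = 4.330000 - (48.182737)/(56.246700) = 3.473368
z_1 = 3.473368: f = 8.903693, f' = 36.192851 → z_2 = 3.473368 - (8.903693)/(36.192851) = 3.227361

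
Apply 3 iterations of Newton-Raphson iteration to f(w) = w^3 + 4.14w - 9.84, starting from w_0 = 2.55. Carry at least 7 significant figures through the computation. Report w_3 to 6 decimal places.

Newton update: w ← w − f(w)/f'(w).
f'(w) = 3w^2 + 4.14
w_0 = 2.550000: f = 17.298375, f' = 23.647500 → w_1 = 2.550000 - (17.298375)/(23.647500) = 1.818490
w_1 = 1.818490: f = 3.702128, f' = 14.060721 → w_2 = 1.818490 - (3.702128)/(14.060721) = 1.555195
w_2 = 1.555195: f = 0.359946, f' = 11.395890 → w_3 = 1.555195 - (0.359946)/(11.395890) = 1.523609

1.523609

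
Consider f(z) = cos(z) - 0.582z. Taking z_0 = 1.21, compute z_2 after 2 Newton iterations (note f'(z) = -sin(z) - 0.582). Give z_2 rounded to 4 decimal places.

0.9706

Newton update: z ← z − f(z)/f'(z).
z_0 = 1.210000: f = -0.351201, f' = -1.517616 → z_1 = 1.210000 - (-0.351201)/(-1.517616) = 0.978584
z_1 = 0.978584: f = -0.011338, f' = -1.411708 → z_2 = 0.978584 - (-0.011338)/(-1.411708) = 0.970553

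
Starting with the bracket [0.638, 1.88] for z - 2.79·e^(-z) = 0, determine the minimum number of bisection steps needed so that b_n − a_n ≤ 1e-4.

14

Initial width b − a = 1.88 − 0.638 = 1.242000.
After n steps the width is (b−a)/2^n; need (b−a)/2^n ≤ 1e-4.
So n ≥ log₂(1.242000/1e-4) = log₂(12420.0000) ≈ 13.6004.
Hence n = 14.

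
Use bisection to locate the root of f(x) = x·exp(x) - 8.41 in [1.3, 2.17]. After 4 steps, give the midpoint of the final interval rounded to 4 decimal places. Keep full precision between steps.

1.6534

f(1.300000) = -3.639914, f(2.170000) = 10.595476 (opposite signs)
step 1: m = 1.735000, f(m) = 1.425590 > 0 → root in [1.300000, 1.735000]
step 2: m = 1.517500, f(m) = -1.488972 < 0 → root in [1.517500, 1.735000]
step 3: m = 1.626250, f(m) = -0.140891 < 0 → root in [1.626250, 1.735000]
step 4: m = 1.680625, f(m) = 0.613125 > 0 → root in [1.626250, 1.680625]
Midpoint of [1.626250, 1.680625] = 1.653437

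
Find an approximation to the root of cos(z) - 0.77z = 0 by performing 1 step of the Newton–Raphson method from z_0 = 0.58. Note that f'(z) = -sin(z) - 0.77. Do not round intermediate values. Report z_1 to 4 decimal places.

z_0 = 0.580000: f = 0.389863, f' = -1.318024 → z_1 = 0.580000 - (0.389863)/(-1.318024) = 0.875793

0.8758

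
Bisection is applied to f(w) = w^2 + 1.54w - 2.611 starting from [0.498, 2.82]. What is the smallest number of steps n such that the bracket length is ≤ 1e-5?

Initial width b − a = 2.82 − 0.498 = 2.322000.
After n steps the width is (b−a)/2^n; need (b−a)/2^n ≤ 1e-5.
So n ≥ log₂(2.322000/1e-5) = log₂(232200.0000) ≈ 17.8250.
Hence n = 18.

18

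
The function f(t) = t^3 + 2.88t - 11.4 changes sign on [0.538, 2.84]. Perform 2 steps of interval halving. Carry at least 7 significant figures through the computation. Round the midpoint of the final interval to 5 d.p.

f(0.538000) = -9.694839, f(2.840000) = 19.685504 (opposite signs)
step 1: m = 1.689000, f(m) = -1.717434 < 0 → root in [1.689000, 2.840000]
step 2: m = 2.264500, f(m) = 6.734026 > 0 → root in [1.689000, 2.264500]
Midpoint of [1.689000, 2.264500] = 1.976750

1.97675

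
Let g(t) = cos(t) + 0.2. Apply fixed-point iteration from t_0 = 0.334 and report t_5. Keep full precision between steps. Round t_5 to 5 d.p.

t_1 = g(0.334000) = 1.144739
t_2 = g(1.144739) = 0.613284
t_3 = g(0.613284) = 1.017762
t_4 = g(1.017762) = 0.725271
t_5 = g(0.725271) = 0.948319

0.94832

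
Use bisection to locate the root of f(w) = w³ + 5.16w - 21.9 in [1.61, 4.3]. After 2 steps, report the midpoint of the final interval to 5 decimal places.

1.94625

f(1.610000) = -9.419119, f(4.300000) = 79.795000 (opposite signs)
step 1: m = 2.955000, f(m) = 19.150934 > 0 → root in [1.610000, 2.955000]
step 2: m = 2.282500, f(m) = 1.769083 > 0 → root in [1.610000, 2.282500]
Midpoint of [1.610000, 2.282500] = 1.946250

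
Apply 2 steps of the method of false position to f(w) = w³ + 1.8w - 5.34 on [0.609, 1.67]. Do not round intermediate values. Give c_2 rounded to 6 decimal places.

f(0.609000) = -4.017933, f(1.670000) = 2.323463
step 1: c = 1.281254, f(c) = -0.930423 < 0 → new bracket [1.281254, 1.670000]
step 2: c = 1.392413, f(c) = -0.134030 < 0 → new bracket [1.392413, 1.670000]

1.392413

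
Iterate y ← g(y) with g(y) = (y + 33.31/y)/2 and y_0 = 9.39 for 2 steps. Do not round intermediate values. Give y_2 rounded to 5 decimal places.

5.80906

y_1 = g(9.390000) = 6.468695
y_2 = g(6.468695) = 5.809055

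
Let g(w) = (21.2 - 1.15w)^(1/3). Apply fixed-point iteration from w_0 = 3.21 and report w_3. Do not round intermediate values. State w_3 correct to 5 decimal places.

w_1 = g(3.210000) = 2.596667
w_2 = g(2.596667) = 2.631078
w_3 = g(2.631078) = 2.629171

2.62917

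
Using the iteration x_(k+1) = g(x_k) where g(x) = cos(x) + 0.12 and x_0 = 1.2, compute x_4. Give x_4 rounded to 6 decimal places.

x_1 = g(1.200000) = 0.482358
x_2 = g(0.482358) = 1.005904
x_3 = g(1.005904) = 0.655325
x_4 = g(0.655325) = 0.912850

0.912850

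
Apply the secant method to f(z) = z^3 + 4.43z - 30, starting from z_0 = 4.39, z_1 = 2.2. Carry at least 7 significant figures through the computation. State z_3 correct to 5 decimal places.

f(z_0) = 74.052219, f(z_1) = -9.606000
z_2 = 2.200000 - (-9.606000)·(2.200000 - 4.390000)/(-9.606000 - (74.052219)) = 2.451465; f(z_2) = -4.407481
z_3 = 2.451465 - (-4.407481)·(2.451465 - 2.200000)/(-4.407481 - (-9.606000)) = 2.664666; f(z_3) = 0.724789

2.66467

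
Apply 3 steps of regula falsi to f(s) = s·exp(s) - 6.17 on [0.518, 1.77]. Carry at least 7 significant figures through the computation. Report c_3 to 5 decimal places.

f(0.518000) = -5.300451, f(1.770000) = 4.221410
step 1: c = 1.214940, f(c) = -2.075542 < 0 → new bracket [1.214940, 1.770000]
step 2: c = 1.397894, f(c) = -0.513191 < 0 → new bracket [1.397894, 1.770000]
step 3: c = 1.438227, f(c) = -0.110437 < 0 → new bracket [1.438227, 1.770000]

1.43823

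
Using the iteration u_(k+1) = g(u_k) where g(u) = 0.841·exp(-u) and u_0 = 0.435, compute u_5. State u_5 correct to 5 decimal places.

0.50914

u_1 = g(0.435000) = 0.544350
u_2 = g(0.544350) = 0.487964
u_3 = g(0.487964) = 0.516269
u_4 = g(0.516269) = 0.501861
u_5 = g(0.501861) = 0.509144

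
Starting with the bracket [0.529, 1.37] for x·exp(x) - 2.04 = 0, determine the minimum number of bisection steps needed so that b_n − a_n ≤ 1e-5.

Initial width b − a = 1.37 − 0.529 = 0.841000.
After n steps the width is (b−a)/2^n; need (b−a)/2^n ≤ 1e-5.
So n ≥ log₂(0.841000/1e-5) = log₂(84100.0000) ≈ 16.3598.
Hence n = 17.

17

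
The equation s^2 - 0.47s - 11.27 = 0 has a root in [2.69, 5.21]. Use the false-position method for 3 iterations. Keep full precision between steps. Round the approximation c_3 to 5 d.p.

f(2.690000) = -5.298200, f(5.210000) = 13.425400
step 1: c = 3.403082, f(c) = -1.288481 < 0 → new bracket [3.403082, 5.210000]
step 2: c = 3.561312, f(c) = -0.260872 < 0 → new bracket [3.561312, 5.210000]
step 3: c = 3.592738, f(c) = -0.050823 < 0 → new bracket [3.592738, 5.210000]

3.59274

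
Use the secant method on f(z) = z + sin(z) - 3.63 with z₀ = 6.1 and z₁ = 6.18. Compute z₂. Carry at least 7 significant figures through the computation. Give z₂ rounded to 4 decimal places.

f(z_0) = 2.287837, f(z_1) = 2.446998
z_2 = 6.180000 - (2.446998)·(6.180000 - 6.100000)/(2.446998 - (2.287837)) = 4.950045; f(z_2) = 0.348153

4.9500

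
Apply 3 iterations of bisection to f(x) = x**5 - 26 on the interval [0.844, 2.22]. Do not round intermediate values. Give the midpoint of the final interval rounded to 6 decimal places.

f(0.844000) = -25.571735, f(2.220000) = 27.921861 (opposite signs)
step 1: m = 1.532000, f(m) = -17.560945 < 0 → root in [1.532000, 2.220000]
step 2: m = 1.876000, f(m) = -2.763850 < 0 → root in [1.876000, 2.220000]
step 3: m = 2.048000, f(m) = 10.028797 > 0 → root in [1.876000, 2.048000]
Midpoint of [1.876000, 2.048000] = 1.962000

1.962000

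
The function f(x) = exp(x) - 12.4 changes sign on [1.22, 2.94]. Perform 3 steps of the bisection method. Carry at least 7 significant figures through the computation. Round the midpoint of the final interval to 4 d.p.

2.6175

f(1.220000) = -9.012812, f(2.940000) = 6.515846 (opposite signs)
step 1: m = 2.080000, f(m) = -4.395531 < 0 → root in [2.080000, 2.940000]
step 2: m = 2.510000, f(m) = -0.095070 < 0 → root in [2.510000, 2.940000]
step 3: m = 2.725000, f(m) = 2.856414 > 0 → root in [2.510000, 2.725000]
Midpoint of [2.510000, 2.725000] = 2.617500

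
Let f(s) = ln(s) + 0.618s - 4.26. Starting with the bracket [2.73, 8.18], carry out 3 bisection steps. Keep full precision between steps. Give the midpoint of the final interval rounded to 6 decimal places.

f(2.730000) = -1.568558, f(8.180000) = 2.896932 (opposite signs)
step 1: m = 5.455000, f(m) = 0.807723 > 0 → root in [2.730000, 5.455000]
step 2: m = 4.092500, f(m) = -0.321679 < 0 → root in [4.092500, 5.455000]
step 3: m = 4.773750, f(m) = 0.253310 > 0 → root in [4.092500, 4.773750]
Midpoint of [4.092500, 4.773750] = 4.433125

4.433125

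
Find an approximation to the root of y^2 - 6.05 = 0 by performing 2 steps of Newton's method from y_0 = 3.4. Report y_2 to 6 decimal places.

f'(y) = 2y
y_0 = 3.400000: f = 5.510000, f' = 6.800000 → y_1 = 3.400000 - (5.510000)/(6.800000) = 2.589706
y_1 = 2.589706: f = 0.656577, f' = 5.179412 → y_2 = 2.589706 - (0.656577)/(5.179412) = 2.462939

2.462939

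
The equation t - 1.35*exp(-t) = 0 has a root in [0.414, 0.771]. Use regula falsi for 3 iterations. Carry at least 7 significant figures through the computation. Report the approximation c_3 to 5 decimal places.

f(0.414000) = -0.478351, f(0.771000) = 0.146557
step 1: c = 0.687274, f(c) = 0.008298 > 0 → new bracket [0.414000, 0.687274]
step 2: c = 0.682614, f(c) = 0.000467 > 0 → new bracket [0.414000, 0.682614]
step 3: c = 0.682352, f(c) = 0.000026 > 0 → new bracket [0.414000, 0.682352]

0.68235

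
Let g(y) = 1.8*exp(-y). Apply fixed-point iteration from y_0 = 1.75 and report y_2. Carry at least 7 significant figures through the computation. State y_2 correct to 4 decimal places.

1.3165

y_1 = g(1.750000) = 0.312793
y_2 = g(0.312793) = 1.316522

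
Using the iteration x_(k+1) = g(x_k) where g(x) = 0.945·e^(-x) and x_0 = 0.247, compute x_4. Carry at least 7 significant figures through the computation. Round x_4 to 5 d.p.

x_1 = g(0.247000) = 0.738178
x_2 = g(0.738178) = 0.451695
x_3 = g(0.451695) = 0.601538
x_4 = g(0.601538) = 0.517830

0.51783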